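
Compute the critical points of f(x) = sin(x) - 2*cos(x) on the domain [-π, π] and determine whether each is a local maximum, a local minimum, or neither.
f'(x) = 2*sin(x) + cos(x)

Solve f'(x) = 0 on [-π, π]:
  f'(x) = 0 ⇔ cos(x) = -2*sin(x) ⇔ tan(x) = -1/2, i.e. x = arctan(-1/2) + nπ; keep the solutions lying in [-π, π].
  ⇒ x = -atan(1/2) ≈ -0.4636, pi - atan(1/2) ≈ 2.6779

f''(x) = -sin(x) + 2*cos(x)
Second-derivative test at each critical point:
  f''(-0.4636) = 2.2361 > 0 → local minimum
  f''(2.6779) = -2.2361 < 0 → local maximum

Critical points: x = -atan(1/2) ≈ -0.4636 (local minimum); x = pi - atan(1/2) ≈ 2.6779 (local maximum)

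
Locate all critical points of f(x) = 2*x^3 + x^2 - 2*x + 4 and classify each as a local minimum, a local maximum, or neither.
f'(x) = 6*x^2 + 2*x - 2

Solve f'(x) = 0:
  Factor: 6*x^2 + 2*x - 2 = 2*(3*x^2 + x - 1); 3*x^2 + x - 1 = 0 has no rational roots; quadratic formula: x = (-1 ± √13)/6.
  ⇒ x = -sqrt(13)/6 - 1/6 ≈ -0.7676, -1/6 + sqrt(13)/6 ≈ 0.4343

f''(x) = 12*x + 2
Second-derivative test at each critical point:
  f''(-0.7676) = -7.2111 < 0 → local maximum
  f''(0.4343) = 7.2111 > 0 → local minimum

Critical points: x = -sqrt(13)/6 - 1/6 ≈ -0.7676 (local maximum); x = -1/6 + sqrt(13)/6 ≈ 0.4343 (local minimum)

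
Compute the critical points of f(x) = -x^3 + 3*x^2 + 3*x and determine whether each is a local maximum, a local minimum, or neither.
f'(x) = -3*x^2 + 6*x + 3

Solve f'(x) = 0:
  Factor: -3*x^2 + 6*x + 3 = -3*(x^2 - 2*x - 1); x^2 - 2*x - 1 = 0 has no rational roots; quadratic formula: x = (2 ± √8)/2.
  ⇒ x = 1 - sqrt(2) ≈ -0.4142, 1 + sqrt(2) ≈ 2.4142

f''(x) = 6 - 6*x
Second-derivative test at each critical point:
  f''(-0.4142) = 8.4853 > 0 → local minimum
  f''(2.4142) = -8.4853 < 0 → local maximum

Critical points: x = 1 - sqrt(2) ≈ -0.4142 (local minimum); x = 1 + sqrt(2) ≈ 2.4142 (local maximum)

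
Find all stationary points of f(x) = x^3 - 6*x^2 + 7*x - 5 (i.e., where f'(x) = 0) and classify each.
f'(x) = 3*x^2 - 12*x + 7

Solve f'(x) = 0:
  3*x^2 - 12*x + 7 = 0 has no rational roots; quadratic formula: x = (12 ± √60)/6.
  ⇒ x = 2 - sqrt(15)/3 ≈ 0.7090, sqrt(15)/3 + 2 ≈ 3.2910

f''(x) = 6*x - 12
Second-derivative test at each critical point:
  f''(0.7090) = -7.7460 < 0 → local maximum
  f''(3.2910) = 7.7460 > 0 → local minimum

Critical points: x = 2 - sqrt(15)/3 ≈ 0.7090 (local maximum); x = sqrt(15)/3 + 2 ≈ 3.2910 (local minimum)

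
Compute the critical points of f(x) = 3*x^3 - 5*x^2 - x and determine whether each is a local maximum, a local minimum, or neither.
f'(x) = 9*x^2 - 10*x - 1

Solve f'(x) = 0:
  9*x^2 - 10*x - 1 = 0 has no rational roots; quadratic formula: x = (10 ± √136)/18.
  ⇒ x = 5/9 - sqrt(34)/9 ≈ -0.0923, 5/9 + sqrt(34)/9 ≈ 1.2034

f''(x) = 18*x - 10
Second-derivative test at each critical point:
  f''(-0.0923) = -11.6619 < 0 → local maximum
  f''(1.2034) = 11.6619 > 0 → local minimum

Critical points: x = 5/9 - sqrt(34)/9 ≈ -0.0923 (local maximum); x = 5/9 + sqrt(34)/9 ≈ 1.2034 (local minimum)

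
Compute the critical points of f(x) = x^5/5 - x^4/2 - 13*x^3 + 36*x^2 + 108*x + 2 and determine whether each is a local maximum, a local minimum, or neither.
f'(x) = x^4 - 2*x^3 - 39*x^2 + 72*x + 108

Solve f'(x) = 0:
  Factor: x^4 - 2*x^3 - 39*x^2 + 72*x + 108 = (x - 6)*(x - 3)*(x + 1)*(x + 6) = 0.
  ⇒ x = -6, -1, 3, 6

f''(x) = 4*x^3 - 6*x^2 - 78*x + 72
Second-derivative test at each critical point:
  f''(-6) = -540 < 0 → local maximum
  f''(-1) = 140 > 0 → local minimum
  f''(3) = -108 < 0 → local maximum
  f''(6) = 252 > 0 → local minimum

Critical points: x = -6 (local maximum); x = -1 (local minimum); x = 3 (local maximum); x = 6 (local minimum)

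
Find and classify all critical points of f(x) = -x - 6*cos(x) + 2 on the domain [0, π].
f'(x) = 6*sin(x) - 1

Solve f'(x) = 0 on [0, π]:
  f'(x) = 0 ⇔ sin(x) = 1/6, i.e. x = arcsin(1/6) + 2nπ or x = π − arcsin(1/6) + 2nπ; keep the solutions lying in [0, π].
  ⇒ x = asin(1/6) ≈ 0.1674, pi - asin(1/6) ≈ 2.9741

f''(x) = 6*cos(x)
Second-derivative test at each critical point:
  f''(0.1674) = 5.9161 > 0 → local minimum
  f''(2.9741) = -5.9161 < 0 → local maximum

Critical points: x = asin(1/6) ≈ 0.1674 (local minimum); x = pi - asin(1/6) ≈ 2.9741 (local maximum)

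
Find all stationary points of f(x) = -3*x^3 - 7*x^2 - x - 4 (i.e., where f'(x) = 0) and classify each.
f'(x) = -9*x^2 - 14*x - 1

Solve f'(x) = 0:
  9*x^2 + 14*x + 1 = 0 has no rational roots; quadratic formula: x = (-14 ± √160)/18.
  ⇒ x = -7/9 - 2*sqrt(10)/9 ≈ -1.4805, -7/9 + 2*sqrt(10)/9 ≈ -0.0750

f''(x) = -18*x - 14
Second-derivative test at each critical point:
  f''(-1.4805) = 12.6491 > 0 → local minimum
  f''(-0.0750) = -12.6491 < 0 → local maximum

Critical points: x = -7/9 - 2*sqrt(10)/9 ≈ -1.4805 (local minimum); x = -7/9 + 2*sqrt(10)/9 ≈ -0.0750 (local maximum)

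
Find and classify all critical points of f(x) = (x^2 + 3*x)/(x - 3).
f'(x) = (x^2 - 6*x - 9)/(x^2 - 6*x + 9)

Solve f'(x) = 0:
  f'(x) = (x^2 - 6*x - 9)/(x - 3)^2; the denominator is positive wherever f is defined, so f'(x) = 0 ⇔ x^2 - 6*x - 9 = 0.
  x^2 - 6*x - 9 = 0 has no rational roots; quadratic formula: x = (6 ± √72)/2.
  ⇒ x = 3 - 3*sqrt(2) ≈ -1.2426, 3 + 3*sqrt(2) ≈ 7.2426

f''(x) = 36/(x^3 - 9*x^2 + 27*x - 27)
Second-derivative test at each critical point:
  f''(-1.2426) = -0.4714 < 0 → local maximum
  f''(7.2426) = 0.4714 > 0 → local minimum

Critical points: x = 3 - 3*sqrt(2) ≈ -1.2426 (local maximum); x = 3 + 3*sqrt(2) ≈ 7.2426 (local minimum)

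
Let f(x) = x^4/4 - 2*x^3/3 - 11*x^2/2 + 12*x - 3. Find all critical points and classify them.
f'(x) = x^3 - 2*x^2 - 11*x + 12

Solve f'(x) = 0:
  Factor: x^3 - 2*x^2 - 11*x + 12 = (x - 4)*(x - 1)*(x + 3) = 0.
  ⇒ x = -3, 1, 4

f''(x) = 3*x^2 - 4*x - 11
Second-derivative test at each critical point:
  f''(-3) = 28 > 0 → local minimum
  f''(1) = -12 < 0 → local maximum
  f''(4) = 21 > 0 → local minimum

Critical points: x = -3 (local minimum); x = 1 (local maximum); x = 4 (local minimum)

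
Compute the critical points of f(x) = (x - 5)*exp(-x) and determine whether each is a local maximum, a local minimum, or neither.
f'(x) = (6 - x)*exp(-x)

Solve f'(x) = 0:
  f'(x) = (6 - x)·exp(-x) and exp(-x) > 0 for every x, so f'(x) = 0 ⇔ 6 - x = 0.
  6 - x = 0.
  ⇒ x = 6

f''(x) = (x - 7)*exp(-x)
Second-derivative test at each critical point:
  f''(6) = -0.0025 < 0 → local maximum

Critical points: x = 6 (local maximum)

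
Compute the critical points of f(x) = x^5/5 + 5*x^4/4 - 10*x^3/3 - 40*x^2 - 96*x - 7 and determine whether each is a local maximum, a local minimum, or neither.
f'(x) = x^4 + 5*x^3 - 10*x^2 - 80*x - 96

Solve f'(x) = 0:
  Factor: x^4 + 5*x^3 - 10*x^2 - 80*x - 96 = (x - 4)*(x + 2)*(x + 3)*(x + 4) = 0.
  ⇒ x = -4, -3, -2, 4

f''(x) = 4*x^3 + 15*x^2 - 20*x - 80
Second-derivative test at each critical point:
  f''(-4) = -16 < 0 → local maximum
  f''(-3) = 7 > 0 → local minimum
  f''(-2) = -12 < 0 → local maximum
  f''(4) = 336 > 0 → local minimum

Critical points: x = -4 (local maximum); x = -3 (local minimum); x = -2 (local maximum); x = 4 (local minimum)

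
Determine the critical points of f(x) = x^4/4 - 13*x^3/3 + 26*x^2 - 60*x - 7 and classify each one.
f'(x) = x^3 - 13*x^2 + 52*x - 60

Solve f'(x) = 0:
  Factor: x^3 - 13*x^2 + 52*x - 60 = (x - 6)*(x - 5)*(x - 2) = 0.
  ⇒ x = 2, 5, 6

f''(x) = 3*x^2 - 26*x + 52
Second-derivative test at each critical point:
  f''(2) = 12 > 0 → local minimum
  f''(5) = -3 < 0 → local maximum
  f''(6) = 4 > 0 → local minimum

Critical points: x = 2 (local minimum); x = 5 (local maximum); x = 6 (local minimum)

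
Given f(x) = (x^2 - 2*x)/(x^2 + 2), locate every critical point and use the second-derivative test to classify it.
f'(x) = 2*(x^2 + 2*x - 2)/(x^4 + 4*x^2 + 4)

Solve f'(x) = 0:
  f'(x) = 2*(x^2 + 2*x - 2)/(x^2 + 2)^2; the denominator is positive wherever f is defined, so f'(x) = 0 ⇔ 2*x^2 + 4*x - 4 = 0.
  Factor: 2*x^2 + 4*x - 4 = 2*(x^2 + 2*x - 2); x^2 + 2*x - 2 = 0 has no rational roots; quadratic formula: x = (-2 ± √12)/2.
  ⇒ x = -sqrt(3) - 1 ≈ -2.7321, -1 + sqrt(3) ≈ 0.7321

f''(x) = 4*(-x^3 - 3*x^2 + 6*x + 2)/(x^6 + 6*x^4 + 12*x^2 + 8)
Second-derivative test at each critical point:
  f''(-2.7321) = -0.0774 < 0 → local maximum
  f''(0.7321) = 1.0774 > 0 → local minimum

Critical points: x = -sqrt(3) - 1 ≈ -2.7321 (local maximum); x = -1 + sqrt(3) ≈ 0.7321 (local minimum)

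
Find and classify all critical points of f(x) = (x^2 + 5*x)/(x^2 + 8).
f'(x) = (-5*x^2 + 16*x + 40)/(x^4 + 16*x^2 + 64)

Solve f'(x) = 0:
  f'(x) = -(5*x^2 - 16*x - 40)/(x^2 + 8)^2; the denominator is positive wherever f is defined, so f'(x) = 0 ⇔ -5*x^2 + 16*x + 40 = 0.
  5*x^2 - 16*x - 40 = 0 has no rational roots; quadratic formula: x = (16 ± √1056)/10.
  ⇒ x = 8/5 - 2*sqrt(66)/5 ≈ -1.6496, 8/5 + 2*sqrt(66)/5 ≈ 4.8496

f''(x) = 2*(5*x^3 - 24*x^2 - 120*x + 64)/(x^6 + 24*x^4 + 192*x^2 + 512)
Second-derivative test at each critical point:
  f''(-1.6496) = 0.2827 > 0 → local minimum
  f''(4.8496) = -0.0327 < 0 → local maximum

Critical points: x = 8/5 - 2*sqrt(66)/5 ≈ -1.6496 (local minimum); x = 8/5 + 2*sqrt(66)/5 ≈ 4.8496 (local maximum)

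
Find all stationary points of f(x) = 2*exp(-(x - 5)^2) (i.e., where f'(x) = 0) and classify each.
f'(x) = 4*(5 - x)*exp(-(x - 5)^2)

Solve f'(x) = 0:
  f'(x) = (20 - 4*x)·exp(-(x - 5)^2) and exp(-(x - 5)^2) > 0 for every x, so f'(x) = 0 ⇔ 20 - 4*x = 0.
  Factor: 20 - 4*x = -4*(x - 5) = 0.
  ⇒ x = 5

f''(x) = 4*(2*(x - 5)^2 - 1)*exp(-(x - 5)^2)
Second-derivative test at each critical point:
  f''(5) = -4 < 0 → local maximum

Critical points: x = 5 (local maximum)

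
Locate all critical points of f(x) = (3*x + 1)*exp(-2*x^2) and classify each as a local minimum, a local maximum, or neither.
f'(x) = (-4*x*(3*x + 1) + 3)*exp(-2*x^2)

Solve f'(x) = 0:
  f'(x) = (-12*x^2 - 4*x + 3)·exp(-2*x^2) and exp(-2*x^2) > 0 for every x, so f'(x) = 0 ⇔ -12*x^2 - 4*x + 3 = 0.
  12*x^2 + 4*x - 3 = 0 has no rational roots; quadratic formula: x = (-4 ± √160)/24.
  ⇒ x = -sqrt(10)/6 - 1/6 ≈ -0.6937, -1/6 + sqrt(10)/6 ≈ 0.3604

f''(x) = 4*(4*x^2*(3*x + 1) - 9*x - 1)*exp(-2*x^2)
Second-derivative test at each critical point:
  f''(-0.6937) = 4.8313 > 0 → local minimum
  f''(0.3604) = -9.7556 < 0 → local maximum

Critical points: x = -sqrt(10)/6 - 1/6 ≈ -0.6937 (local minimum); x = -1/6 + sqrt(10)/6 ≈ 0.3604 (local maximum)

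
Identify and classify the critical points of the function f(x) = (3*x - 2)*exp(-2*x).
f'(x) = (7 - 6*x)*exp(-2*x)

Solve f'(x) = 0:
  f'(x) = (7 - 6*x)·exp(-2*x) and exp(-2*x) > 0 for every x, so f'(x) = 0 ⇔ 7 - 6*x = 0.
  7 - 6*x = 0.
  ⇒ x = 7/6

f''(x) = 4*(3*x - 5)*exp(-2*x)
Second-derivative test at each critical point:
  f''(7/6) = -0.5818 < 0 → local maximum

Critical points: x = 7/6 (local maximum)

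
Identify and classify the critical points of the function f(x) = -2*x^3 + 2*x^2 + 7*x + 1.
f'(x) = -6*x^2 + 4*x + 7

Solve f'(x) = 0:
  6*x^2 - 4*x - 7 = 0 has no rational roots; quadratic formula: x = (4 ± √184)/12.
  ⇒ x = 1/3 - sqrt(46)/6 ≈ -0.7971, 1/3 + sqrt(46)/6 ≈ 1.4637

f''(x) = 4 - 12*x
Second-derivative test at each critical point:
  f''(-0.7971) = 13.5647 > 0 → local minimum
  f''(1.4637) = -13.5647 < 0 → local maximum

Critical points: x = 1/3 - sqrt(46)/6 ≈ -0.7971 (local minimum); x = 1/3 + sqrt(46)/6 ≈ 1.4637 (local maximum)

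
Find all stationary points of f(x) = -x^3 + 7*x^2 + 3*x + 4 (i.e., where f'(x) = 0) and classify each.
f'(x) = -3*x^2 + 14*x + 3

Solve f'(x) = 0:
  3*x^2 - 14*x - 3 = 0 has no rational roots; quadratic formula: x = (14 ± √232)/6.
  ⇒ x = 7/3 - sqrt(58)/3 ≈ -0.2053, 7/3 + sqrt(58)/3 ≈ 4.8719

f''(x) = 14 - 6*x
Second-derivative test at each critical point:
  f''(-0.2053) = 15.2315 > 0 → local minimum
  f''(4.8719) = -15.2315 < 0 → local maximum

Critical points: x = 7/3 - sqrt(58)/3 ≈ -0.2053 (local minimum); x = 7/3 + sqrt(58)/3 ≈ 4.8719 (local maximum)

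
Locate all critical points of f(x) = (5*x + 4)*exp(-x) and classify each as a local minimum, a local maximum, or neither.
f'(x) = (1 - 5*x)*exp(-x)

Solve f'(x) = 0:
  f'(x) = (1 - 5*x)·exp(-x) and exp(-x) > 0 for every x, so f'(x) = 0 ⇔ 1 - 5*x = 0.
  1 - 5*x = 0.
  ⇒ x = 1/5

f''(x) = (5*x - 6)*exp(-x)
Second-derivative test at each critical point:
  f''(1/5) = -4.0937 < 0 → local maximum

Critical points: x = 1/5 (local maximum)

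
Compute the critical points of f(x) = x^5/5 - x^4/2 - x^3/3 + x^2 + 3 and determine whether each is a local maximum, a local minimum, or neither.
f'(x) = x*(x^3 - 2*x^2 - x + 2)

Solve f'(x) = 0:
  Factor: x^4 - 2*x^3 - x^2 + 2*x = x*(x - 2)*(x - 1)*(x + 1) = 0.
  ⇒ x = -1, 0, 1, 2

f''(x) = 4*x^3 - 6*x^2 - 2*x + 2
Second-derivative test at each critical point:
  f''(-1) = -6 < 0 → local maximum
  f''(0) = 2 > 0 → local minimum
  f''(1) = -2 < 0 → local maximum
  f''(2) = 6 > 0 → local minimum

Critical points: x = -1 (local maximum); x = 0 (local minimum); x = 1 (local maximum); x = 2 (local minimum)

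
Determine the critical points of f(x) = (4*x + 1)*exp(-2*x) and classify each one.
f'(x) = 2*(1 - 4*x)*exp(-2*x)

Solve f'(x) = 0:
  f'(x) = (2 - 8*x)·exp(-2*x) and exp(-2*x) > 0 for every x, so f'(x) = 0 ⇔ 2 - 8*x = 0.
  Factor: 2 - 8*x = -2*(4*x - 1) = 0.
  ⇒ x = 1/4

f''(x) = 4*(4*x - 3)*exp(-2*x)
Second-derivative test at each critical point:
  f''(1/4) = -4.8522 < 0 → local maximum

Critical points: x = 1/4 (local maximum)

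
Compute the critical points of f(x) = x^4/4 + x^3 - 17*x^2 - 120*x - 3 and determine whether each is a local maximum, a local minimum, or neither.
f'(x) = x^3 + 3*x^2 - 34*x - 120

Solve f'(x) = 0:
  Factor: x^3 + 3*x^2 - 34*x - 120 = (x - 6)*(x + 4)*(x + 5) = 0.
  ⇒ x = -5, -4, 6

f''(x) = 3*x^2 + 6*x - 34
Second-derivative test at each critical point:
  f''(-5) = 11 > 0 → local minimum
  f''(-4) = -10 < 0 → local maximum
  f''(6) = 110 > 0 → local minimum

Critical points: x = -5 (local minimum); x = -4 (local maximum); x = 6 (local minimum)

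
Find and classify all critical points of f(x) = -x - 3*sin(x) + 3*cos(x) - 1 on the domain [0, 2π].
f'(x) = -3*sqrt(2)*sin(x + pi/4) - 1

Solve f'(x) = 0 on [0, 2π]:
  f'(x) = 0 ⇔ -3*sin(x) - 3*cos(x) = 1. Write the left side as R·cos(x + φ) with R = √((-3)² + 3²) = 3*sqrt(2), cos φ = -sqrt(2)/2, sin φ = sqrt(2)/2; then cos(x + φ) = sqrt(2)/6. Solve for x and keep the solutions lying in [0, 2π].
  ⇒ x = atan((-1 + sqrt(17))/(-sqrt(17) - 1)) + pi ≈ 2.5941, atan((-sqrt(17) - 1)/(-1 + sqrt(17))) + 2*pi ≈ 5.2598

f''(x) = -3*sqrt(2)*cos(x + pi/4)
Second-derivative test at each critical point:
  f''(2.5941) = 4.1231 > 0 → local minimum
  f''(5.2598) = -4.1231 < 0 → local maximum

Critical points: x = atan((-1 + sqrt(17))/(-sqrt(17) - 1)) + pi ≈ 2.5941 (local minimum); x = atan((-sqrt(17) - 1)/(-1 + sqrt(17))) + 2*pi ≈ 5.2598 (local maximum)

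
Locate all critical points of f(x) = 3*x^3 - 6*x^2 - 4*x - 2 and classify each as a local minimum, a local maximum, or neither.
f'(x) = 9*x^2 - 12*x - 4

Solve f'(x) = 0:
  9*x^2 - 12*x - 4 = 0 has no rational roots; quadratic formula: x = (12 ± √288)/18.
  ⇒ x = 2/3 - 2*sqrt(2)/3 ≈ -0.2761, 2/3 + 2*sqrt(2)/3 ≈ 1.6095

f''(x) = 18*x - 12
Second-derivative test at each critical point:
  f''(-0.2761) = -16.9706 < 0 → local maximum
  f''(1.6095) = 16.9706 > 0 → local minimum

Critical points: x = 2/3 - 2*sqrt(2)/3 ≈ -0.2761 (local maximum); x = 2/3 + 2*sqrt(2)/3 ≈ 1.6095 (local minimum)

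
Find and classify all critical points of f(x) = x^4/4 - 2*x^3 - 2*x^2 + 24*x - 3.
f'(x) = x^3 - 6*x^2 - 4*x + 24

Solve f'(x) = 0:
  Factor: x^3 - 6*x^2 - 4*x + 24 = (x - 6)*(x - 2)*(x + 2) = 0.
  ⇒ x = -2, 2, 6

f''(x) = 3*x^2 - 12*x - 4
Second-derivative test at each critical point:
  f''(-2) = 32 > 0 → local minimum
  f''(2) = -16 < 0 → local maximum
  f''(6) = 32 > 0 → local minimum

Critical points: x = -2 (local minimum); x = 2 (local maximum); x = 6 (local minimum)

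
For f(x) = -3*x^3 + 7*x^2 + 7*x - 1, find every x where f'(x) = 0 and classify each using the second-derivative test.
f'(x) = -9*x^2 + 14*x + 7

Solve f'(x) = 0:
  9*x^2 - 14*x - 7 = 0 has no rational roots; quadratic formula: x = (14 ± √448)/18.
  ⇒ x = 7/9 - 4*sqrt(7)/9 ≈ -0.3981, 7/9 + 4*sqrt(7)/9 ≈ 1.9537

f''(x) = 14 - 18*x
Second-derivative test at each critical point:
  f''(-0.3981) = 21.1660 > 0 → local minimum
  f''(1.9537) = -21.1660 < 0 → local maximum

Critical points: x = 7/9 - 4*sqrt(7)/9 ≈ -0.3981 (local minimum); x = 7/9 + 4*sqrt(7)/9 ≈ 1.9537 (local maximum)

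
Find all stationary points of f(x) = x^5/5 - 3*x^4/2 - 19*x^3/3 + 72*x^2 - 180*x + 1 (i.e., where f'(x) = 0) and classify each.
f'(x) = x^4 - 6*x^3 - 19*x^2 + 144*x - 180

Solve f'(x) = 0:
  Factor: x^4 - 6*x^3 - 19*x^2 + 144*x - 180 = (x - 6)*(x - 3)*(x - 2)*(x + 5) = 0.
  ⇒ x = -5, 2, 3, 6

f''(x) = 4*x^3 - 18*x^2 - 38*x + 144
Second-derivative test at each critical point:
  f''(-5) = -616 < 0 → local maximum
  f''(2) = 28 > 0 → local minimum
  f''(3) = -24 < 0 → local maximum
  f''(6) = 132 > 0 → local minimum

Critical points: x = -5 (local maximum); x = 2 (local minimum); x = 3 (local maximum); x = 6 (local minimum)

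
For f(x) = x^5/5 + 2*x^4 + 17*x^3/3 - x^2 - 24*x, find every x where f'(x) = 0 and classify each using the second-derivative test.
f'(x) = x^4 + 8*x^3 + 17*x^2 - 2*x - 24

Solve f'(x) = 0:
  Factor: x^4 + 8*x^3 + 17*x^2 - 2*x - 24 = (x - 1)*(x + 2)*(x + 3)*(x + 4) = 0.
  ⇒ x = -4, -3, -2, 1

f''(x) = 4*x^3 + 24*x^2 + 34*x - 2
Second-derivative test at each critical point:
  f''(-4) = -10 < 0 → local maximum
  f''(-3) = 4 > 0 → local minimum
  f''(-2) = -6 < 0 → local maximum
  f''(1) = 60 > 0 → local minimum

Critical points: x = -4 (local maximum); x = -3 (local minimum); x = -2 (local maximum); x = 1 (local minimum)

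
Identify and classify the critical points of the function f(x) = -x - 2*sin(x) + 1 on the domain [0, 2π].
f'(x) = -2*cos(x) - 1

Solve f'(x) = 0 on [0, 2π]:
  f'(x) = 0 ⇔ cos(x) = -1/2, i.e. x = ±arccos(-1/2) + 2nπ; keep the solutions lying in [0, 2π].
  ⇒ x = 2*pi/3 ≈ 2.0944, 4*pi/3 ≈ 4.1888

f''(x) = 2*sin(x)
Second-derivative test at each critical point:
  f''(2.0944) = 1.7321 > 0 → local minimum
  f''(4.1888) = -1.7321 < 0 → local maximum

Critical points: x = 2*pi/3 ≈ 2.0944 (local minimum); x = 4*pi/3 ≈ 4.1888 (local maximum)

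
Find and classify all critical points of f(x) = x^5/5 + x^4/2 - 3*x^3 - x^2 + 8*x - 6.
f'(x) = x^4 + 2*x^3 - 9*x^2 - 2*x + 8

Solve f'(x) = 0:
  Factor: x^4 + 2*x^3 - 9*x^2 - 2*x + 8 = (x - 2)*(x - 1)*(x + 1)*(x + 4) = 0.
  ⇒ x = -4, -1, 1, 2

f''(x) = 4*x^3 + 6*x^2 - 18*x - 2
Second-derivative test at each critical point:
  f''(-4) = -90 < 0 → local maximum
  f''(-1) = 18 > 0 → local minimum
  f''(1) = -10 < 0 → local maximum
  f''(2) = 18 > 0 → local minimum

Critical points: x = -4 (local maximum); x = -1 (local minimum); x = 1 (local maximum); x = 2 (local minimum)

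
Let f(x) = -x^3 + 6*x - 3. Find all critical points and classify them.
f'(x) = 6 - 3*x^2

Solve f'(x) = 0:
  Factor: 6 - 3*x^2 = -3*(x^2 - 2); x^2 - 2 = 0 has no rational roots; quadratic formula: x = (0 ± √8)/2.
  ⇒ x = -sqrt(2) ≈ -1.4142, sqrt(2) ≈ 1.4142

f''(x) = -6*x
Second-derivative test at each critical point:
  f''(-1.4142) = 8.4853 > 0 → local minimum
  f''(1.4142) = -8.4853 < 0 → local maximum

Critical points: x = -sqrt(2) ≈ -1.4142 (local minimum); x = sqrt(2) ≈ 1.4142 (local maximum)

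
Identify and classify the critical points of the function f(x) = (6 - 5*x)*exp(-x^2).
f'(x) = (2*x*(5*x - 6) - 5)*exp(-x^2)

Solve f'(x) = 0:
  f'(x) = (10*x^2 - 12*x - 5)·exp(-x^2) and exp(-x^2) > 0 for every x, so f'(x) = 0 ⇔ 10*x^2 - 12*x - 5 = 0.
  10*x^2 - 12*x - 5 = 0 has no rational roots; quadratic formula: x = (12 ± √344)/20.
  ⇒ x = 3/5 - sqrt(86)/10 ≈ -0.3274, 3/5 + sqrt(86)/10 ≈ 1.5274

f''(x) = 2*(2*x^2*(6 - 5*x) + 15*x - 6)*exp(-x^2)
Second-derivative test at each critical point:
  f''(-0.3274) = -16.6624 < 0 → local maximum
  f''(1.5274) = 1.7995 > 0 → local minimum

Critical points: x = 3/5 - sqrt(86)/10 ≈ -0.3274 (local maximum); x = 3/5 + sqrt(86)/10 ≈ 1.5274 (local minimum)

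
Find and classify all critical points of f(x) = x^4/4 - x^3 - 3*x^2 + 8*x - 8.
f'(x) = x^3 - 3*x^2 - 6*x + 8

Solve f'(x) = 0:
  Factor: x^3 - 3*x^2 - 6*x + 8 = (x - 4)*(x - 1)*(x + 2) = 0.
  ⇒ x = -2, 1, 4

f''(x) = 3*x^2 - 6*x - 6
Second-derivative test at each critical point:
  f''(-2) = 18 > 0 → local minimum
  f''(1) = -9 < 0 → local maximum
  f''(4) = 18 > 0 → local minimum

Critical points: x = -2 (local minimum); x = 1 (local maximum); x = 4 (local minimum)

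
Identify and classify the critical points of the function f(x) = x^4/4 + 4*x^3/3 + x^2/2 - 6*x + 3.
f'(x) = x^3 + 4*x^2 + x - 6

Solve f'(x) = 0:
  Factor: x^3 + 4*x^2 + x - 6 = (x - 1)*(x + 2)*(x + 3) = 0.
  ⇒ x = -3, -2, 1

f''(x) = 3*x^2 + 8*x + 1
Second-derivative test at each critical point:
  f''(-3) = 4 > 0 → local minimum
  f''(-2) = -3 < 0 → local maximum
  f''(1) = 12 > 0 → local minimum

Critical points: x = -3 (local minimum); x = -2 (local maximum); x = 1 (local minimum)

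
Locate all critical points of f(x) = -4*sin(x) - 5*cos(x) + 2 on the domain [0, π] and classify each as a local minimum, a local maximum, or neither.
f'(x) = 5*sin(x) - 4*cos(x)

Solve f'(x) = 0 on [0, π]:
  f'(x) = 0 ⇔ -4*cos(x) = -5*sin(x) ⇔ tan(x) = 4/5, i.e. x = arctan(4/5) + nπ; keep the solutions lying in [0, π].
  ⇒ x = atan(4/5) ≈ 0.6747

f''(x) = 4*sin(x) + 5*cos(x)
Second-derivative test at each critical point:
  f''(0.6747) = 6.4031 > 0 → local minimum

Critical points: x = atan(4/5) ≈ 0.6747 (local minimum)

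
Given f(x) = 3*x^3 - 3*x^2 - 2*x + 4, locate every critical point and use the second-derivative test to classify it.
f'(x) = 9*x^2 - 6*x - 2

Solve f'(x) = 0:
  9*x^2 - 6*x - 2 = 0 has no rational roots; quadratic formula: x = (6 ± √108)/18.
  ⇒ x = 1/3 - sqrt(3)/3 ≈ -0.2440, 1/3 + sqrt(3)/3 ≈ 0.9107

f''(x) = 18*x - 6
Second-derivative test at each critical point:
  f''(-0.2440) = -10.3923 < 0 → local maximum
  f''(0.9107) = 10.3923 > 0 → local minimum

Critical points: x = 1/3 - sqrt(3)/3 ≈ -0.2440 (local maximum); x = 1/3 + sqrt(3)/3 ≈ 0.9107 (local minimum)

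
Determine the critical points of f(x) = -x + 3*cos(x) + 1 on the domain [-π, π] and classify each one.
f'(x) = -3*sin(x) - 1

Solve f'(x) = 0 on [-π, π]:
  f'(x) = 0 ⇔ sin(x) = -1/3, i.e. x = arcsin(-1/3) + 2nπ or x = π − arcsin(-1/3) + 2nπ; keep the solutions lying in [-π, π].
  ⇒ x = -pi + asin(1/3) ≈ -2.8018, -asin(1/3) ≈ -0.3398

f''(x) = -3*cos(x)
Second-derivative test at each critical point:
  f''(-2.8018) = 2.8284 > 0 → local minimum
  f''(-0.3398) = -2.8284 < 0 → local maximum

Critical points: x = -pi + asin(1/3) ≈ -2.8018 (local minimum); x = -asin(1/3) ≈ -0.3398 (local maximum)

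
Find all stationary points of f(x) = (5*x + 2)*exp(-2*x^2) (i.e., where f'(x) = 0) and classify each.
f'(x) = (-4*x*(5*x + 2) + 5)*exp(-2*x^2)

Solve f'(x) = 0:
  f'(x) = (-20*x^2 - 8*x + 5)·exp(-2*x^2) and exp(-2*x^2) > 0 for every x, so f'(x) = 0 ⇔ -20*x^2 - 8*x + 5 = 0.
  20*x^2 + 8*x - 5 = 0 has no rational roots; quadratic formula: x = (-8 ± √464)/40.
  ⇒ x = -sqrt(29)/10 - 1/5 ≈ -0.7385, -1/5 + sqrt(29)/10 ≈ 0.3385

f''(x) = 4*(4*x^2*(5*x + 2) - 15*x - 2)*exp(-2*x^2)
Second-derivative test at each critical point:
  f''(-0.7385) = 7.2364 > 0 → local minimum
  f''(0.3385) = -17.1287 < 0 → local maximum

Critical points: x = -sqrt(29)/10 - 1/5 ≈ -0.7385 (local minimum); x = -1/5 + sqrt(29)/10 ≈ 0.3385 (local maximum)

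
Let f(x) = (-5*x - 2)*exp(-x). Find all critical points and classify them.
f'(x) = (5*x - 3)*exp(-x)

Solve f'(x) = 0:
  f'(x) = (5*x - 3)·exp(-x) and exp(-x) > 0 for every x, so f'(x) = 0 ⇔ 5*x - 3 = 0.
  5*x - 3 = 0.
  ⇒ x = 3/5

f''(x) = (8 - 5*x)*exp(-x)
Second-derivative test at each critical point:
  f''(3/5) = 2.7441 > 0 → local minimum

Critical points: x = 3/5 (local minimum)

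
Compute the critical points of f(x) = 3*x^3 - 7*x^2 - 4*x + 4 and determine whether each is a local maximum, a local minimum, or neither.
f'(x) = 9*x^2 - 14*x - 4

Solve f'(x) = 0:
  9*x^2 - 14*x - 4 = 0 has no rational roots; quadratic formula: x = (14 ± √340)/18.
  ⇒ x = 7/9 - sqrt(85)/9 ≈ -0.2466, 7/9 + sqrt(85)/9 ≈ 1.8022

f''(x) = 18*x - 14
Second-derivative test at each critical point:
  f''(-0.2466) = -18.4391 < 0 → local maximum
  f''(1.8022) = 18.4391 > 0 → local minimum

Critical points: x = 7/9 - sqrt(85)/9 ≈ -0.2466 (local maximum); x = 7/9 + sqrt(85)/9 ≈ 1.8022 (local minimum)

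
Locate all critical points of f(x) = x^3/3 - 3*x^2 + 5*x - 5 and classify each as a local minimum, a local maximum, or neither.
f'(x) = x^2 - 6*x + 5

Solve f'(x) = 0:
  Factor: x^2 - 6*x + 5 = (x - 5)*(x - 1) = 0.
  ⇒ x = 1, 5

f''(x) = 2*x - 6
Second-derivative test at each critical point:
  f''(1) = -4 < 0 → local maximum
  f''(5) = 4 > 0 → local minimum

Critical points: x = 1 (local maximum); x = 5 (local minimum)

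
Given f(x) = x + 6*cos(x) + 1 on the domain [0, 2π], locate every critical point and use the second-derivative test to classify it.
f'(x) = 1 - 6*sin(x)

Solve f'(x) = 0 on [0, 2π]:
  f'(x) = 0 ⇔ sin(x) = 1/6, i.e. x = arcsin(1/6) + 2nπ or x = π − arcsin(1/6) + 2nπ; keep the solutions lying in [0, 2π].
  ⇒ x = asin(1/6) ≈ 0.1674, pi - asin(1/6) ≈ 2.9741

f''(x) = -6*cos(x)
Second-derivative test at each critical point:
  f''(0.1674) = -5.9161 < 0 → local maximum
  f''(2.9741) = 5.9161 > 0 → local minimum

Critical points: x = asin(1/6) ≈ 0.1674 (local maximum); x = pi - asin(1/6) ≈ 2.9741 (local minimum)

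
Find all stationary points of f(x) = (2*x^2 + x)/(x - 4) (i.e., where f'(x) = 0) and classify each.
f'(x) = 2*(x^2 - 8*x - 2)/(x^2 - 8*x + 16)

Solve f'(x) = 0:
  f'(x) = 2*(x^2 - 8*x - 2)/(x - 4)^2; the denominator is positive wherever f is defined, so f'(x) = 0 ⇔ 2*x^2 - 16*x - 4 = 0.
  Factor: 2*x^2 - 16*x - 4 = 2*(x^2 - 8*x - 2); x^2 - 8*x - 2 = 0 has no rational roots; quadratic formula: x = (8 ± √72)/2.
  ⇒ x = 4 - 3*sqrt(2) ≈ -0.2426, 4 + 3*sqrt(2) ≈ 8.2426

f''(x) = 72/(x^3 - 12*x^2 + 48*x - 64)
Second-derivative test at each critical point:
  f''(-0.2426) = -0.9428 < 0 → local maximum
  f''(8.2426) = 0.9428 > 0 → local minimum

Critical points: x = 4 - 3*sqrt(2) ≈ -0.2426 (local maximum); x = 4 + 3*sqrt(2) ≈ 8.2426 (local minimum)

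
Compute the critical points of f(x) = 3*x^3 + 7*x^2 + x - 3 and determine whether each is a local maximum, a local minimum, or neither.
f'(x) = 9*x^2 + 14*x + 1

Solve f'(x) = 0:
  9*x^2 + 14*x + 1 = 0 has no rational roots; quadratic formula: x = (-14 ± √160)/18.
  ⇒ x = -7/9 - 2*sqrt(10)/9 ≈ -1.4805, -7/9 + 2*sqrt(10)/9 ≈ -0.0750

f''(x) = 18*x + 14
Second-derivative test at each critical point:
  f''(-1.4805) = -12.6491 < 0 → local maximum
  f''(-0.0750) = 12.6491 > 0 → local minimum

Critical points: x = -7/9 - 2*sqrt(10)/9 ≈ -1.4805 (local maximum); x = -7/9 + 2*sqrt(10)/9 ≈ -0.0750 (local minimum)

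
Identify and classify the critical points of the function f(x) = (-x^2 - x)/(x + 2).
f'(x) = (-x^2 - 4*x - 2)/(x^2 + 4*x + 4)

Solve f'(x) = 0:
  f'(x) = -(x^2 + 4*x + 2)/(x + 2)^2; the denominator is positive wherever f is defined, so f'(x) = 0 ⇔ -x^2 - 4*x - 2 = 0.
  x^2 + 4*x + 2 = 0 has no rational roots; quadratic formula: x = (-4 ± √8)/2.
  ⇒ x = -2 - sqrt(2) ≈ -3.4142, -2 + sqrt(2) ≈ -0.5858

f''(x) = -4/(x^3 + 6*x^2 + 12*x + 8)
Second-derivative test at each critical point:
  f''(-3.4142) = 1.4142 > 0 → local minimum
  f''(-0.5858) = -1.4142 < 0 → local maximum

Critical points: x = -2 - sqrt(2) ≈ -3.4142 (local minimum); x = -2 + sqrt(2) ≈ -0.5858 (local maximum)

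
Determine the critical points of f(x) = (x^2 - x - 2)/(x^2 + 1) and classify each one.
f'(x) = (x^2 + 6*x - 1)/(x^4 + 2*x^2 + 1)

Solve f'(x) = 0:
  f'(x) = (x^2 + 6*x - 1)/(x^2 + 1)^2; the denominator is positive wherever f is defined, so f'(x) = 0 ⇔ x^2 + 6*x - 1 = 0.
  x^2 + 6*x - 1 = 0 has no rational roots; quadratic formula: x = (-6 ± √40)/2.
  ⇒ x = -sqrt(10) - 3 ≈ -6.1623, -3 + sqrt(10) ≈ 0.1623

f''(x) = 2*(-x^3 - 9*x^2 + 3*x + 3)/(x^6 + 3*x^4 + 3*x^2 + 1)
Second-derivative test at each critical point:
  f''(-6.1623) = -0.0042 < 0 → local maximum
  f''(0.1623) = 6.0042 > 0 → local minimum

Critical points: x = -sqrt(10) - 3 ≈ -6.1623 (local maximum); x = -3 + sqrt(10) ≈ 0.1623 (local minimum)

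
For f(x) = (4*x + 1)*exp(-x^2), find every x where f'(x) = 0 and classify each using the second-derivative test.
f'(x) = 2*(-x*(4*x + 1) + 2)*exp(-x^2)

Solve f'(x) = 0:
  f'(x) = (-8*x^2 - 2*x + 4)·exp(-x^2) and exp(-x^2) > 0 for every x, so f'(x) = 0 ⇔ -8*x^2 - 2*x + 4 = 0.
  Factor: -8*x^2 - 2*x + 4 = -2*(4*x^2 + x - 2); 4*x^2 + x - 2 = 0 has no rational roots; quadratic formula: x = (-1 ± √33)/8.
  ⇒ x = -sqrt(33)/8 - 1/8 ≈ -0.8431, -1/8 + sqrt(33)/8 ≈ 0.5931

f''(x) = 2*(2*x^2*(4*x + 1) - 12*x - 1)*exp(-x^2)
Second-derivative test at each critical point:
  f''(-0.8431) = 5.6442 > 0 → local minimum
  f''(0.5931) = -8.0822 < 0 → local maximum

Critical points: x = -sqrt(33)/8 - 1/8 ≈ -0.8431 (local minimum); x = -1/8 + sqrt(33)/8 ≈ 0.5931 (local maximum)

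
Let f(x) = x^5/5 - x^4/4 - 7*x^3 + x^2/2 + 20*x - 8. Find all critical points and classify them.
f'(x) = x^4 - x^3 - 21*x^2 + x + 20

Solve f'(x) = 0:
  Factor: x^4 - x^3 - 21*x^2 + x + 20 = (x - 5)*(x - 1)*(x + 1)*(x + 4) = 0.
  ⇒ x = -4, -1, 1, 5

f''(x) = 4*x^3 - 3*x^2 - 42*x + 1
Second-derivative test at each critical point:
  f''(-4) = -135 < 0 → local maximum
  f''(-1) = 36 > 0 → local minimum
  f''(1) = -40 < 0 → local maximum
  f''(5) = 216 > 0 → local minimum

Critical points: x = -4 (local maximum); x = -1 (local minimum); x = 1 (local maximum); x = 5 (local minimum)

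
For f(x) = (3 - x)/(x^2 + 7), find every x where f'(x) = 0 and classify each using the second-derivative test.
f'(x) = (-x^2 + 2*x*(x - 3) - 7)/(x^2 + 7)^2

Solve f'(x) = 0:
  f'(x) = (x - 7)*(x + 1)/(x^2 + 7)^2; the denominator is positive wherever f is defined, so f'(x) = 0 ⇔ x^2 - 6*x - 7 = 0.
  Factor: x^2 - 6*x - 7 = (x - 7)*(x + 1) = 0.
  ⇒ x = -1, 7

f''(x) = 2*(4*x^2*(3 - x) + 3*(x - 1)*(x^2 + 7))/(x^2 + 7)^3
Second-derivative test at each critical point:
  f''(-1) = -1/8 < 0 → local maximum
  f''(7) = 1/392 > 0 → local minimum

Critical points: x = -1 (local maximum); x = 7 (local minimum)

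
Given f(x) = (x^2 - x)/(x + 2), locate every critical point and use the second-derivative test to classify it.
f'(x) = (x^2 + 4*x - 2)/(x^2 + 4*x + 4)

Solve f'(x) = 0:
  f'(x) = (x^2 + 4*x - 2)/(x + 2)^2; the denominator is positive wherever f is defined, so f'(x) = 0 ⇔ x^2 + 4*x - 2 = 0.
  x^2 + 4*x - 2 = 0 has no rational roots; quadratic formula: x = (-4 ± √24)/2.
  ⇒ x = -sqrt(6) - 2 ≈ -4.4495, -2 + sqrt(6) ≈ 0.4495

f''(x) = 12/(x^3 + 6*x^2 + 12*x + 8)
Second-derivative test at each critical point:
  f''(-4.4495) = -0.8165 < 0 → local maximum
  f''(0.4495) = 0.8165 > 0 → local minimum

Critical points: x = -sqrt(6) - 2 ≈ -4.4495 (local maximum); x = -2 + sqrt(6) ≈ 0.4495 (local minimum)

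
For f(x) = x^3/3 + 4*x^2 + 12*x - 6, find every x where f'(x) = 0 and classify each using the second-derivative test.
f'(x) = x^2 + 8*x + 12

Solve f'(x) = 0:
  Factor: x^2 + 8*x + 12 = (x + 2)*(x + 6) = 0.
  ⇒ x = -6, -2

f''(x) = 2*x + 8
Second-derivative test at each critical point:
  f''(-6) = -4 < 0 → local maximum
  f''(-2) = 4 > 0 → local minimum

Critical points: x = -6 (local maximum); x = -2 (local minimum)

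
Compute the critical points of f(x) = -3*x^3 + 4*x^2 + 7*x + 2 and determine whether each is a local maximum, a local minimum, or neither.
f'(x) = -9*x^2 + 8*x + 7

Solve f'(x) = 0:
  9*x^2 - 8*x - 7 = 0 has no rational roots; quadratic formula: x = (8 ± √316)/18.
  ⇒ x = 4/9 - sqrt(79)/9 ≈ -0.5431, 4/9 + sqrt(79)/9 ≈ 1.4320

f''(x) = 8 - 18*x
Second-derivative test at each critical point:
  f''(-0.5431) = 17.7764 > 0 → local minimum
  f''(1.4320) = -17.7764 < 0 → local maximum

Critical points: x = 4/9 - sqrt(79)/9 ≈ -0.5431 (local minimum); x = 4/9 + sqrt(79)/9 ≈ 1.4320 (local maximum)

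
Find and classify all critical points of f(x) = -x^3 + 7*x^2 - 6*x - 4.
f'(x) = -3*x^2 + 14*x - 6

Solve f'(x) = 0:
  3*x^2 - 14*x + 6 = 0 has no rational roots; quadratic formula: x = (14 ± √124)/6.
  ⇒ x = 7/3 - sqrt(31)/3 ≈ 0.4774, sqrt(31)/3 + 7/3 ≈ 4.1893

f''(x) = 14 - 6*x
Second-derivative test at each critical point:
  f''(0.4774) = 11.1355 > 0 → local minimum
  f''(4.1893) = -11.1355 < 0 → local maximum

Critical points: x = 7/3 - sqrt(31)/3 ≈ 0.4774 (local minimum); x = sqrt(31)/3 + 7/3 ≈ 4.1893 (local maximum)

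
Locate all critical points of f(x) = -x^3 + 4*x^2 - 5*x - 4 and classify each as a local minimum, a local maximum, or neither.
f'(x) = -3*x^2 + 8*x - 5

Solve f'(x) = 0:
  Factor: -3*x^2 + 8*x - 5 = -(x - 1)*(3*x - 5) = 0.
  ⇒ x = 1, 5/3

f''(x) = 8 - 6*x
Second-derivative test at each critical point:
  f''(1) = 2 > 0 → local minimum
  f''(5/3) = -2 < 0 → local maximum

Critical points: x = 1 (local minimum); x = 5/3 (local maximum)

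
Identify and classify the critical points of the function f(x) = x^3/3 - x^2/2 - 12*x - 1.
f'(x) = x^2 - x - 12

Solve f'(x) = 0:
  Factor: x^2 - x - 12 = (x - 4)*(x + 3) = 0.
  ⇒ x = -3, 4

f''(x) = 2*x - 1
Second-derivative test at each critical point:
  f''(-3) = -7 < 0 → local maximum
  f''(4) = 7 > 0 → local minimum

Critical points: x = -3 (local maximum); x = 4 (local minimum)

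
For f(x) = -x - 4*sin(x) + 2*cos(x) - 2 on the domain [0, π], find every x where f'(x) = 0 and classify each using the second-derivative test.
f'(x) = -2*sin(x) - 4*cos(x) - 1

Solve f'(x) = 0 on [0, π]:
  f'(x) = 0 ⇔ -2*sin(x) - 4*cos(x) = 1. Write the left side as R·cos(x + φ) with R = √((-4)² + 2²) = 2*sqrt(5), cos φ = -2*sqrt(5)/5, sin φ = sqrt(5)/5; then cos(x + φ) = sqrt(5)/10. Solve for x and keep the solutions lying in [0, π].
  ⇒ x = atan((-1 + 2*sqrt(19))/(-sqrt(19) - 2)) + pi ≈ 2.2600

f''(x) = 4*sin(x) - 2*cos(x)
Second-derivative test at each critical point:
  f''(2.2600) = 4.3589 > 0 → local minimum

Critical points: x = atan((-1 + 2*sqrt(19))/(-sqrt(19) - 2)) + pi ≈ 2.2600 (local minimum)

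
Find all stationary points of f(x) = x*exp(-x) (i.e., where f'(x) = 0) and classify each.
f'(x) = (1 - x)*exp(-x)

Solve f'(x) = 0:
  f'(x) = (1 - x)·exp(-x) and exp(-x) > 0 for every x, so f'(x) = 0 ⇔ 1 - x = 0.
  1 - x = 0.
  ⇒ x = 1

f''(x) = (x - 2)*exp(-x)
Second-derivative test at each critical point:
  f''(1) = -0.3679 < 0 → local maximum

Critical points: x = 1 (local maximum)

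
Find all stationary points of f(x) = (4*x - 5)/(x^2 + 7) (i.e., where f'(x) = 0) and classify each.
f'(x) = 2*(-2*x^2 + 5*x + 14)/(x^4 + 14*x^2 + 49)

Solve f'(x) = 0:
  f'(x) = -2*(2*x^2 - 5*x - 14)/(x^2 + 7)^2; the denominator is positive wherever f is defined, so f'(x) = 0 ⇔ -4*x^2 + 10*x + 28 = 0.
  Factor: -4*x^2 + 10*x + 28 = -2*(2*x^2 - 5*x - 14); 2*x^2 - 5*x - 14 = 0 has no rational roots; quadratic formula: x = (5 ± √137)/4.
  ⇒ x = 5/4 - sqrt(137)/4 ≈ -1.6762, 5/4 + sqrt(137)/4 ≈ 4.1762

f''(x) = 2*(4*x^2*(4*x - 5) + (5 - 12*x)*(x^2 + 7))/(x^2 + 7)^3
Second-derivative test at each critical point:
  f''(-1.6762) = 0.2433 > 0 → local minimum
  f''(4.1762) = -0.0392 < 0 → local maximum

Critical points: x = 5/4 - sqrt(137)/4 ≈ -1.6762 (local minimum); x = 5/4 + sqrt(137)/4 ≈ 4.1762 (local maximum)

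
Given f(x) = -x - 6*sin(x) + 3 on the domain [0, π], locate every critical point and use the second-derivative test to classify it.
f'(x) = -6*cos(x) - 1

Solve f'(x) = 0 on [0, π]:
  f'(x) = 0 ⇔ cos(x) = -1/6, i.e. x = ±arccos(-1/6) + 2nπ; keep the solutions lying in [0, π].
  ⇒ x = acos(-1/6) ≈ 1.7382

f''(x) = 6*sin(x)
Second-derivative test at each critical point:
  f''(1.7382) = 5.9161 > 0 → local minimum

Critical points: x = acos(-1/6) ≈ 1.7382 (local minimum)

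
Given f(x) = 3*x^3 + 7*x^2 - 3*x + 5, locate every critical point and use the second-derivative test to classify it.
f'(x) = 9*x^2 + 14*x - 3

Solve f'(x) = 0:
  9*x^2 + 14*x - 3 = 0 has no rational roots; quadratic formula: x = (-14 ± √304)/18.
  ⇒ x = -2*sqrt(19)/9 - 7/9 ≈ -1.7464, -7/9 + 2*sqrt(19)/9 ≈ 0.1909

f''(x) = 18*x + 14
Second-derivative test at each critical point:
  f''(-1.7464) = -17.4356 < 0 → local maximum
  f''(0.1909) = 17.4356 > 0 → local minimum

Critical points: x = -2*sqrt(19)/9 - 7/9 ≈ -1.7464 (local maximum); x = -7/9 + 2*sqrt(19)/9 ≈ 0.1909 (local minimum)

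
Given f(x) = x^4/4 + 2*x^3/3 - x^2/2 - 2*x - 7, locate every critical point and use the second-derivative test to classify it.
f'(x) = x^3 + 2*x^2 - x - 2

Solve f'(x) = 0:
  Factor: x^3 + 2*x^2 - x - 2 = (x - 1)*(x + 1)*(x + 2) = 0.
  ⇒ x = -2, -1, 1

f''(x) = 3*x^2 + 4*x - 1
Second-derivative test at each critical point:
  f''(-2) = 3 > 0 → local minimum
  f''(-1) = -2 < 0 → local maximum
  f''(1) = 6 > 0 → local minimum

Critical points: x = -2 (local minimum); x = -1 (local maximum); x = 1 (local minimum)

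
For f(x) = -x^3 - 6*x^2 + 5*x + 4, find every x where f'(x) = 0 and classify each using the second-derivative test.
f'(x) = -3*x^2 - 12*x + 5

Solve f'(x) = 0:
  3*x^2 + 12*x - 5 = 0 has no rational roots; quadratic formula: x = (-12 ± √204)/6.
  ⇒ x = -sqrt(51)/3 - 2 ≈ -4.3805, -2 + sqrt(51)/3 ≈ 0.3805

f''(x) = -6*x - 12
Second-derivative test at each critical point:
  f''(-4.3805) = 14.2829 > 0 → local minimum
  f''(0.3805) = -14.2829 < 0 → local maximum

Critical points: x = -sqrt(51)/3 - 2 ≈ -4.3805 (local minimum); x = -2 + sqrt(51)/3 ≈ 0.3805 (local maximum)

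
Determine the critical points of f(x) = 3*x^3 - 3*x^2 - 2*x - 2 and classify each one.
f'(x) = 9*x^2 - 6*x - 2

Solve f'(x) = 0:
  9*x^2 - 6*x - 2 = 0 has no rational roots; quadratic formula: x = (6 ± √108)/18.
  ⇒ x = 1/3 - sqrt(3)/3 ≈ -0.2440, 1/3 + sqrt(3)/3 ≈ 0.9107

f''(x) = 18*x - 6
Second-derivative test at each critical point:
  f''(-0.2440) = -10.3923 < 0 → local maximum
  f''(0.9107) = 10.3923 > 0 → local minimum

Critical points: x = 1/3 - sqrt(3)/3 ≈ -0.2440 (local maximum); x = 1/3 + sqrt(3)/3 ≈ 0.9107 (local minimum)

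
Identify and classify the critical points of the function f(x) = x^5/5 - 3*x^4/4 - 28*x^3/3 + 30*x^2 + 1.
f'(x) = x*(x^3 - 3*x^2 - 28*x + 60)

Solve f'(x) = 0:
  Factor: x^4 - 3*x^3 - 28*x^2 + 60*x = x*(x - 6)*(x - 2)*(x + 5) = 0.
  ⇒ x = -5, 0, 2, 6

f''(x) = 4*x^3 - 9*x^2 - 56*x + 60
Second-derivative test at each critical point:
  f''(-5) = -385 < 0 → local maximum
  f''(0) = 60 > 0 → local minimum
  f''(2) = -56 < 0 → local maximum
  f''(6) = 264 > 0 → local minimum

Critical points: x = -5 (local maximum); x = 0 (local minimum); x = 2 (local maximum); x = 6 (local minimum)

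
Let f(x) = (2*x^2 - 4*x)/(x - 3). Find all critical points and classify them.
f'(x) = 2*(x^2 - 6*x + 6)/(x^2 - 6*x + 9)

Solve f'(x) = 0:
  f'(x) = 2*(x^2 - 6*x + 6)/(x - 3)^2; the denominator is positive wherever f is defined, so f'(x) = 0 ⇔ 2*x^2 - 12*x + 12 = 0.
  Factor: 2*x^2 - 12*x + 12 = 2*(x^2 - 6*x + 6); x^2 - 6*x + 6 = 0 has no rational roots; quadratic formula: x = (6 ± √12)/2.
  ⇒ x = 3 - sqrt(3) ≈ 1.2679, sqrt(3) + 3 ≈ 4.7321

f''(x) = 12/(x^3 - 9*x^2 + 27*x - 27)
Second-derivative test at each critical point:
  f''(1.2679) = -2.3094 < 0 → local maximum
  f''(4.7321) = 2.3094 > 0 → local minimum

Critical points: x = 3 - sqrt(3) ≈ 1.2679 (local maximum); x = sqrt(3) + 3 ≈ 4.7321 (local minimum)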